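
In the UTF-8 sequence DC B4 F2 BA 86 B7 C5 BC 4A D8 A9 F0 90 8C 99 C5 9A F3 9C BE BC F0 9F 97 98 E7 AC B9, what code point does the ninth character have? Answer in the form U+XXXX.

Offset 0: leading byte 0xDC = 11011100 → 2-byte char #1 = DC B4.
Offset 2: leading byte 0xF2 = 11110010 → 4-byte char #2 = F2 BA 86 B7.
Offset 6: leading byte 0xC5 = 11000101 → 2-byte char #3 = C5 BC.
Offset 8: leading byte 0x4A = 01001010 → 1-byte char #4 = 4A.
Offset 9: leading byte 0xD8 = 11011000 → 2-byte char #5 = D8 A9.
Offset 11: leading byte 0xF0 = 11110000 → 4-byte char #6 = F0 90 8C 99.
Offset 15: leading byte 0xC5 = 11000101 → 2-byte char #7 = C5 9A.
Offset 17: leading byte 0xF3 = 11110011 → 4-byte char #8 = F3 9C BE BC.
Offset 21: leading byte 0xF0 = 11110000 → 4-byte char #9 = F0 9F 97 98.
Leading byte 0xF0 = 11110000 matches 11110xxx → 4-byte sequence.
Byte 1: 0xF0 = 11110000, payload 000 (3 bits).
Byte 2: 0x9F = 10011111 (10xxxxxx ✓), payload 011111.
Byte 3: 0x97 = 10010111 (10xxxxxx ✓), payload 010111.
Byte 4: 0x98 = 10011000 (10xxxxxx ✓), payload 011000.
Concatenate: 000011111010111011000 = 0x1F5D8 (21 bits → U+1F5D8).

U+1F5D8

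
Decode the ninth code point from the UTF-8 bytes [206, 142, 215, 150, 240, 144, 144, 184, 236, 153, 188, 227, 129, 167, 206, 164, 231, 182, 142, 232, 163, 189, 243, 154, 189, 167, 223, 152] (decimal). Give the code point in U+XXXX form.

Offset 0: leading byte 0xCE = 11001110 → 2-byte char #1 = CE 8E.
Offset 2: leading byte 0xD7 = 11010111 → 2-byte char #2 = D7 96.
Offset 4: leading byte 0xF0 = 11110000 → 4-byte char #3 = F0 90 90 B8.
Offset 8: leading byte 0xEC = 11101100 → 3-byte char #4 = EC 99 BC.
Offset 11: leading byte 0xE3 = 11100011 → 3-byte char #5 = E3 81 A7.
Offset 14: leading byte 0xCE = 11001110 → 2-byte char #6 = CE A4.
Offset 16: leading byte 0xE7 = 11100111 → 3-byte char #7 = E7 B6 8E.
Offset 19: leading byte 0xE8 = 11101000 → 3-byte char #8 = E8 A3 BD.
Offset 22: leading byte 0xF3 = 11110011 → 4-byte char #9 = F3 9A BD A7.
Leading byte 0xF3 = 11110011 matches 11110xxx → 4-byte sequence.
Byte 1: 0xF3 = 11110011, payload 011 (3 bits).
Byte 2: 0x9A = 10011010 (10xxxxxx ✓), payload 011010.
Byte 3: 0xBD = 10111101 (10xxxxxx ✓), payload 111101.
Byte 4: 0xA7 = 10100111 (10xxxxxx ✓), payload 100111.
Concatenate: 011011010111101100111 = 0xDAF67 (21 bits → U+DAF67).

U+DAF67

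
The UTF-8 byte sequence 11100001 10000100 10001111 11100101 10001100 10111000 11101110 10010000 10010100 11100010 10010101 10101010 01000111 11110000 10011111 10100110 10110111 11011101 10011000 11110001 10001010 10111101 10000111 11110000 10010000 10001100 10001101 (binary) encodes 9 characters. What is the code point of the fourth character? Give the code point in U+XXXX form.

U+256A

Offset 0: leading byte 0xE1 = 11100001 → 3-byte char #1 = E1 84 8F.
Offset 3: leading byte 0xE5 = 11100101 → 3-byte char #2 = E5 8C B8.
Offset 6: leading byte 0xEE = 11101110 → 3-byte char #3 = EE 90 94.
Offset 9: leading byte 0xE2 = 11100010 → 3-byte char #4 = E2 95 AA.
Leading byte 0xE2 = 11100010 matches 1110xxxx → 3-byte sequence.
Byte 1: 0xE2 = 11100010, payload 0010 (4 bits).
Byte 2: 0x95 = 10010101 (10xxxxxx ✓), payload 010101.
Byte 3: 0xAA = 10101010 (10xxxxxx ✓), payload 101010.
Concatenate: 0010010101101010 = 0x256A (16 bits → U+256A).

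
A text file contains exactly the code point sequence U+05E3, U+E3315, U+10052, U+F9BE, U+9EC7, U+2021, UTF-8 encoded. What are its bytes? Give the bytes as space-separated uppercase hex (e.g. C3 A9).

U+05E3: 2-byte form → D7 A3.
U+E3315: 4-byte form → F3 A3 8C 95.
U+10052: 4-byte form → F0 90 81 92.
U+F9BE: 3-byte form → EF A6 BE.
U+9EC7: 3-byte form → E9 BB 87.
U+2021: 3-byte form → E2 80 A1.
Concatenated (19 bytes): D7 A3 F3 A3 8C 95 F0 90 81 92 EF A6 BE E9 BB 87 E2 80 A1.

D7 A3 F3 A3 8C 95 F0 90 81 92 EF A6 BE E9 BB 87 E2 80 A1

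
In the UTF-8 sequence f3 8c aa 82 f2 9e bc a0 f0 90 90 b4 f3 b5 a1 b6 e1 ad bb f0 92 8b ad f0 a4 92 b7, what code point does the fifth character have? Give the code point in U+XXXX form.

Offset 0: leading byte 0xF3 = 11110011 → 4-byte char #1 = F3 8C AA 82.
Offset 4: leading byte 0xF2 = 11110010 → 4-byte char #2 = F2 9E BC A0.
Offset 8: leading byte 0xF0 = 11110000 → 4-byte char #3 = F0 90 90 B4.
Offset 12: leading byte 0xF3 = 11110011 → 4-byte char #4 = F3 B5 A1 B6.
Offset 16: leading byte 0xE1 = 11100001 → 3-byte char #5 = E1 AD BB.
Leading byte 0xE1 = 11100001 matches 1110xxxx → 3-byte sequence.
Byte 1: 0xE1 = 11100001, payload 0001 (4 bits).
Byte 2: 0xAD = 10101101 (10xxxxxx ✓), payload 101101.
Byte 3: 0xBB = 10111011 (10xxxxxx ✓), payload 111011.
Concatenate: 0001101101111011 = 0x1B7B (16 bits → U+1B7B).

U+1B7B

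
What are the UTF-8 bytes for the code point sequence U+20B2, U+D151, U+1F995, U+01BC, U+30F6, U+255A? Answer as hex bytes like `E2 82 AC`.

E2 82 B2 ED 85 91 F0 9F A6 95 C6 BC E3 83 B6 E2 95 9A

U+20B2: 3-byte form → E2 82 B2.
U+D151: 3-byte form → ED 85 91.
U+1F995: 4-byte form → F0 9F A6 95.
U+01BC: 2-byte form → C6 BC.
U+30F6: 3-byte form → E3 83 B6.
U+255A: 3-byte form → E2 95 9A.
Concatenated (18 bytes): E2 82 B2 ED 85 91 F0 9F A6 95 C6 BC E3 83 B6 E2 95 9A.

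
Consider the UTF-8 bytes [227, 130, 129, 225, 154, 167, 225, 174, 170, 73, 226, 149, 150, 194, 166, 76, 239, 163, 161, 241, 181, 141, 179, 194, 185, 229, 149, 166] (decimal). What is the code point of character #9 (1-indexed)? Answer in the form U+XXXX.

U+75373

Offset 0: leading byte 0xE3 = 11100011 → 3-byte char #1 = E3 82 81.
Offset 3: leading byte 0xE1 = 11100001 → 3-byte char #2 = E1 9A A7.
Offset 6: leading byte 0xE1 = 11100001 → 3-byte char #3 = E1 AE AA.
Offset 9: leading byte 0x49 = 01001001 → 1-byte char #4 = 49.
Offset 10: leading byte 0xE2 = 11100010 → 3-byte char #5 = E2 95 96.
Offset 13: leading byte 0xC2 = 11000010 → 2-byte char #6 = C2 A6.
Offset 15: leading byte 0x4C = 01001100 → 1-byte char #7 = 4C.
Offset 16: leading byte 0xEF = 11101111 → 3-byte char #8 = EF A3 A1.
Offset 19: leading byte 0xF1 = 11110001 → 4-byte char #9 = F1 B5 8D B3.
Leading byte 0xF1 = 11110001 matches 11110xxx → 4-byte sequence.
Byte 1: 0xF1 = 11110001, payload 001 (3 bits).
Byte 2: 0xB5 = 10110101 (10xxxxxx ✓), payload 110101.
Byte 3: 0x8D = 10001101 (10xxxxxx ✓), payload 001101.
Byte 4: 0xB3 = 10110011 (10xxxxxx ✓), payload 110011.
Concatenate: 001110101001101110011 = 0x75373 (21 bits → U+75373).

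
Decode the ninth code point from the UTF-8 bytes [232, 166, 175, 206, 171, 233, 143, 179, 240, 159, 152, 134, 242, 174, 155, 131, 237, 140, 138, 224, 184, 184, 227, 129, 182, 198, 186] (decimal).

Offset 0: leading byte 0xE8 = 11101000 → 3-byte char #1 = E8 A6 AF.
Offset 3: leading byte 0xCE = 11001110 → 2-byte char #2 = CE AB.
Offset 5: leading byte 0xE9 = 11101001 → 3-byte char #3 = E9 8F B3.
Offset 8: leading byte 0xF0 = 11110000 → 4-byte char #4 = F0 9F 98 86.
Offset 12: leading byte 0xF2 = 11110010 → 4-byte char #5 = F2 AE 9B 83.
Offset 16: leading byte 0xED = 11101101 → 3-byte char #6 = ED 8C 8A.
Offset 19: leading byte 0xE0 = 11100000 → 3-byte char #7 = E0 B8 B8.
Offset 22: leading byte 0xE3 = 11100011 → 3-byte char #8 = E3 81 B6.
Offset 25: leading byte 0xC6 = 11000110 → 2-byte char #9 = C6 BA.
Leading byte 0xC6 = 11000110 matches 110xxxxx → 2-byte sequence.
Byte 1: 0xC6 = 11000110, payload 00110 (5 bits).
Byte 2: 0xBA = 10111010 (10xxxxxx ✓), payload 111010.
Concatenate: 00110111010 = 0x1BA (11 bits → U+01BA).

U+01BA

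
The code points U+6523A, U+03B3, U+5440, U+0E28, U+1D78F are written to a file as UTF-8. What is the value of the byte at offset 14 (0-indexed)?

U+6523A → 4-byte form F1 A5 88 BA at offsets 0–3.
U+03B3 → 2-byte form CE B3 at offsets 4–5.
U+5440 → 3-byte form E5 91 80 at offsets 6–8.
U+0E28 → 3-byte form E0 B8 A8 at offsets 9–11.
U+1D78F → 4-byte form F0 9D 9E 8F at offsets 12–15.
Offset 14 falls in char 5's range; it's byte 3 of F0 9D 9E 8F = 0x9E.

0x9E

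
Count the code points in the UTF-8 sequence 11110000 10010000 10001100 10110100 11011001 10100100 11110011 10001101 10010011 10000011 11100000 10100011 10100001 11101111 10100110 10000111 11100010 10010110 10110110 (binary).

Byte at offset 0: 0xF0 = 11110000 → 4-byte char (#1). Advance 4.
Byte at offset 4: 0xD9 = 11011001 → 2-byte char (#2). Advance 2.
Byte at offset 6: 0xF3 = 11110011 → 4-byte char (#3). Advance 4.
Byte at offset 10: 0xE0 = 11100000 → 3-byte char (#4). Advance 3.
Byte at offset 13: 0xEF = 11101111 → 3-byte char (#5). Advance 3.
Byte at offset 16: 0xE2 = 11100010 → 3-byte char (#6). Advance 3.
Reached end at offset 19 after 6 code points.

6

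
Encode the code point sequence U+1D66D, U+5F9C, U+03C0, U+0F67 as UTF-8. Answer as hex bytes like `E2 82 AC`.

F0 9D 99 AD E5 BE 9C CF 80 E0 BD A7

U+1D66D: 4-byte form → F0 9D 99 AD.
U+5F9C: 3-byte form → E5 BE 9C.
U+03C0: 2-byte form → CF 80.
U+0F67: 3-byte form → E0 BD A7.
Concatenated (12 bytes): F0 9D 99 AD E5 BE 9C CF 80 E0 BD A7.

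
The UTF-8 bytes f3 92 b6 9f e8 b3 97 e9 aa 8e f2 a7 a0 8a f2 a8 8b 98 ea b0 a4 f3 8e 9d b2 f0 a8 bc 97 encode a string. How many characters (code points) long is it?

8

Byte at offset 0: 0xF3 = 11110011 → 4-byte char (#1). Advance 4.
Byte at offset 4: 0xE8 = 11101000 → 3-byte char (#2). Advance 3.
Byte at offset 7: 0xE9 = 11101001 → 3-byte char (#3). Advance 3.
Byte at offset 10: 0xF2 = 11110010 → 4-byte char (#4). Advance 4.
Byte at offset 14: 0xF2 = 11110010 → 4-byte char (#5). Advance 4.
Byte at offset 18: 0xEA = 11101010 → 3-byte char (#6). Advance 3.
Byte at offset 21: 0xF3 = 11110011 → 4-byte char (#7). Advance 4.
Byte at offset 25: 0xF0 = 11110000 → 4-byte char (#8). Advance 4.
Reached end at offset 29 after 8 code points.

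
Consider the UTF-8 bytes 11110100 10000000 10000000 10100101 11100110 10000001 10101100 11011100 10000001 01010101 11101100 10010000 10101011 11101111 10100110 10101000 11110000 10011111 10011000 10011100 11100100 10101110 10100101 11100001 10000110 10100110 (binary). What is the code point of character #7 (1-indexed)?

Offset 0: leading byte 0xF4 = 11110100 → 4-byte char #1 = F4 80 80 A5.
Offset 4: leading byte 0xE6 = 11100110 → 3-byte char #2 = E6 81 AC.
Offset 7: leading byte 0xDC = 11011100 → 2-byte char #3 = DC 81.
Offset 9: leading byte 0x55 = 01010101 → 1-byte char #4 = 55.
Offset 10: leading byte 0xEC = 11101100 → 3-byte char #5 = EC 90 AB.
Offset 13: leading byte 0xEF = 11101111 → 3-byte char #6 = EF A6 A8.
Offset 16: leading byte 0xF0 = 11110000 → 4-byte char #7 = F0 9F 98 9C.
Leading byte 0xF0 = 11110000 matches 11110xxx → 4-byte sequence.
Byte 1: 0xF0 = 11110000, payload 000 (3 bits).
Byte 2: 0x9F = 10011111 (10xxxxxx ✓), payload 011111.
Byte 3: 0x98 = 10011000 (10xxxxxx ✓), payload 011000.
Byte 4: 0x9C = 10011100 (10xxxxxx ✓), payload 011100.
Concatenate: 000011111011000011100 = 0x1F61C (21 bits → U+1F61C).

U+1F61C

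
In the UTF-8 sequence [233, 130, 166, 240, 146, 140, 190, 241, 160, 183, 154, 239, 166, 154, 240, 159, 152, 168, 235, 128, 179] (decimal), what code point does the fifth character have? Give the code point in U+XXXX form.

Offset 0: leading byte 0xE9 = 11101001 → 3-byte char #1 = E9 82 A6.
Offset 3: leading byte 0xF0 = 11110000 → 4-byte char #2 = F0 92 8C BE.
Offset 7: leading byte 0xF1 = 11110001 → 4-byte char #3 = F1 A0 B7 9A.
Offset 11: leading byte 0xEF = 11101111 → 3-byte char #4 = EF A6 9A.
Offset 14: leading byte 0xF0 = 11110000 → 4-byte char #5 = F0 9F 98 A8.
Leading byte 0xF0 = 11110000 matches 11110xxx → 4-byte sequence.
Byte 1: 0xF0 = 11110000, payload 000 (3 bits).
Byte 2: 0x9F = 10011111 (10xxxxxx ✓), payload 011111.
Byte 3: 0x98 = 10011000 (10xxxxxx ✓), payload 011000.
Byte 4: 0xA8 = 10101000 (10xxxxxx ✓), payload 101000.
Concatenate: 000011111011000101000 = 0x1F628 (21 bits → U+1F628).

U+1F628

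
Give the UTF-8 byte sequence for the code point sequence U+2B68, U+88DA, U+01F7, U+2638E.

E2 AD A8 E8 A3 9A C7 B7 F0 A6 8E 8E

U+2B68: 3-byte form → E2 AD A8.
U+88DA: 3-byte form → E8 A3 9A.
U+01F7: 2-byte form → C7 B7.
U+2638E: 4-byte form → F0 A6 8E 8E.
Concatenated (12 bytes): E2 AD A8 E8 A3 9A C7 B7 F0 A6 8E 8E.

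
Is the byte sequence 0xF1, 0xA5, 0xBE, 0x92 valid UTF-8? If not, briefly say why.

Leading byte 0xF1 = 11110001 → 4-byte form.
Continuation bytes 0xA5=10100101, 0xBE=10111110, 0x92=10010010 all match 10xxxxxx.
Decoded value 0x65F92 is ≥ 0x10000 (shortest form) and not a surrogate.

valid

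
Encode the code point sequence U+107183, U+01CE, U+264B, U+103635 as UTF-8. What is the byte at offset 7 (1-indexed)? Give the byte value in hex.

1-indexed offset 7 is 0-indexed offset 6.
U+107183 → 4-byte form F4 87 86 83 at offsets 0–3.
U+01CE → 2-byte form C7 8E at offsets 4–5.
U+264B → 3-byte form E2 99 8B at offsets 6–8.
Offset 6 falls in char 3's range; it's byte 1 of E2 99 8B = 0xE2.

0xE2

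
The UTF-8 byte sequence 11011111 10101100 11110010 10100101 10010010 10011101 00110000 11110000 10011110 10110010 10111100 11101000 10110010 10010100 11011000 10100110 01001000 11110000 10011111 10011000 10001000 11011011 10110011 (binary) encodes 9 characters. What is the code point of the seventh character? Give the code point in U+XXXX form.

U+0048

Offset 0: leading byte 0xDF = 11011111 → 2-byte char #1 = DF AC.
Offset 2: leading byte 0xF2 = 11110010 → 4-byte char #2 = F2 A5 92 9D.
Offset 6: leading byte 0x30 = 00110000 → 1-byte char #3 = 30.
Offset 7: leading byte 0xF0 = 11110000 → 4-byte char #4 = F0 9E B2 BC.
Offset 11: leading byte 0xE8 = 11101000 → 3-byte char #5 = E8 B2 94.
Offset 14: leading byte 0xD8 = 11011000 → 2-byte char #6 = D8 A6.
Offset 16: leading byte 0x48 = 01001000 → 1-byte char #7 = 48.
Leading byte 0x48 = 01001000 matches 0xxxxxxx → 1-byte sequence.
Byte 1: 0x48 = 01001000, payload 1001000 (7 bits).
Concatenate: 1001000 = 0x48 (7 bits → U+0048).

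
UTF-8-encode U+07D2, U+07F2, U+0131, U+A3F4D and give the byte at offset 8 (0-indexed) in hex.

U+07D2 → 2-byte form DF 92 at offsets 0–1.
U+07F2 → 2-byte form DF B2 at offsets 2–3.
U+0131 → 2-byte form C4 B1 at offsets 4–5.
U+A3F4D → 4-byte form F2 A3 BD 8D at offsets 6–9.
Offset 8 falls in char 4's range; it's byte 3 of F2 A3 BD 8D = 0xBD.

0xBD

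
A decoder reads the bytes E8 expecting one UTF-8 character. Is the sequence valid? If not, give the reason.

invalid (sequence truncated)

Leading byte 0xE8 = 11101000 → 3-byte form, but only 1 byte is present.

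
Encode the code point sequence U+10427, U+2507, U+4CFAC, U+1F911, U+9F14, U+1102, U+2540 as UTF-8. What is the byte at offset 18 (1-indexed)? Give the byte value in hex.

0x94

1-indexed offset 18 is 0-indexed offset 17.
U+10427 → 4-byte form F0 90 90 A7 at offsets 0–3.
U+2507 → 3-byte form E2 94 87 at offsets 4–6.
U+4CFAC → 4-byte form F1 8C BE AC at offsets 7–10.
U+1F911 → 4-byte form F0 9F A4 91 at offsets 11–14.
U+9F14 → 3-byte form E9 BC 94 at offsets 15–17.
Offset 17 falls in char 5's range; it's byte 3 of E9 BC 94 = 0x94.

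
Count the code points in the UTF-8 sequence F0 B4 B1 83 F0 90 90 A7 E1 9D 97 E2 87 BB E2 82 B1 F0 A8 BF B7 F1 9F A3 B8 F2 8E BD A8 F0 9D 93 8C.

Byte at offset 0: 0xF0 = 11110000 → 4-byte char (#1). Advance 4.
Byte at offset 4: 0xF0 = 11110000 → 4-byte char (#2). Advance 4.
Byte at offset 8: 0xE1 = 11100001 → 3-byte char (#3). Advance 3.
Byte at offset 11: 0xE2 = 11100010 → 3-byte char (#4). Advance 3.
Byte at offset 14: 0xE2 = 11100010 → 3-byte char (#5). Advance 3.
Byte at offset 17: 0xF0 = 11110000 → 4-byte char (#6). Advance 4.
Byte at offset 21: 0xF1 = 11110001 → 4-byte char (#7). Advance 4.
Byte at offset 25: 0xF2 = 11110010 → 4-byte char (#8). Advance 4.
Byte at offset 29: 0xF0 = 11110000 → 4-byte char (#9). Advance 4.
Reached end at offset 33 after 9 code points.

9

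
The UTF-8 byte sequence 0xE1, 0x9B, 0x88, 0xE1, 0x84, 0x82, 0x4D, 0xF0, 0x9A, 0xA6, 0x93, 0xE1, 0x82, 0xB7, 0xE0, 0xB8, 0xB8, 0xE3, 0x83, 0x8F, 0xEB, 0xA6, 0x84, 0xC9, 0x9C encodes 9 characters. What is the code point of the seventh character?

Offset 0: leading byte 0xE1 = 11100001 → 3-byte char #1 = E1 9B 88.
Offset 3: leading byte 0xE1 = 11100001 → 3-byte char #2 = E1 84 82.
Offset 6: leading byte 0x4D = 01001101 → 1-byte char #3 = 4D.
Offset 7: leading byte 0xF0 = 11110000 → 4-byte char #4 = F0 9A A6 93.
Offset 11: leading byte 0xE1 = 11100001 → 3-byte char #5 = E1 82 B7.
Offset 14: leading byte 0xE0 = 11100000 → 3-byte char #6 = E0 B8 B8.
Offset 17: leading byte 0xE3 = 11100011 → 3-byte char #7 = E3 83 8F.
Leading byte 0xE3 = 11100011 matches 1110xxxx → 3-byte sequence.
Byte 1: 0xE3 = 11100011, payload 0011 (4 bits).
Byte 2: 0x83 = 10000011 (10xxxxxx ✓), payload 000011.
Byte 3: 0x8F = 10001111 (10xxxxxx ✓), payload 001111.
Concatenate: 0011000011001111 = 0x30CF (16 bits → U+30CF).

U+30CF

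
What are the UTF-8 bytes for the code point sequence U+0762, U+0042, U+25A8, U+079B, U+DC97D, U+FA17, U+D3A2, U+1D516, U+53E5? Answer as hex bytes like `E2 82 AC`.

DD A2 42 E2 96 A8 DE 9B F3 9C A5 BD EF A8 97 ED 8E A2 F0 9D 94 96 E5 8F A5

U+0762: 2-byte form → DD A2.
U+0042: 1-byte form → 42.
U+25A8: 3-byte form → E2 96 A8.
U+079B: 2-byte form → DE 9B.
U+DC97D: 4-byte form → F3 9C A5 BD.
U+FA17: 3-byte form → EF A8 97.
U+D3A2: 3-byte form → ED 8E A2.
U+1D516: 4-byte form → F0 9D 94 96.
U+53E5: 3-byte form → E5 8F A5.
Concatenated (25 bytes): DD A2 42 E2 96 A8 DE 9B F3 9C A5 BD EF A8 97 ED 8E A2 F0 9D 94 96 E5 8F A5.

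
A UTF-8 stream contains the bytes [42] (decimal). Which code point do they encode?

U+002A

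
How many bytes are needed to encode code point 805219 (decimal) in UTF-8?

4

U+C4963 = 0xC4963. UTF-8 uses 1 byte below 0x80, 2 below 0x800, 3 below 0x10000, 4 up to 0x10FFFF. 0xC4963 is in U+10000–U+10FFFF → 4 bytes.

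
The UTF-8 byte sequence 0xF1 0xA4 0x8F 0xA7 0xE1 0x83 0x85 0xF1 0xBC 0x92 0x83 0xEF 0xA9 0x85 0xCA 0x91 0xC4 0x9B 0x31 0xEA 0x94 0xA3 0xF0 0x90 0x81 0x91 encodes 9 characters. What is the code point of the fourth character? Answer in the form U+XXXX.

U+FA45

Offset 0: leading byte 0xF1 = 11110001 → 4-byte char #1 = F1 A4 8F A7.
Offset 4: leading byte 0xE1 = 11100001 → 3-byte char #2 = E1 83 85.
Offset 7: leading byte 0xF1 = 11110001 → 4-byte char #3 = F1 BC 92 83.
Offset 11: leading byte 0xEF = 11101111 → 3-byte char #4 = EF A9 85.
Leading byte 0xEF = 11101111 matches 1110xxxx → 3-byte sequence.
Byte 1: 0xEF = 11101111, payload 1111 (4 bits).
Byte 2: 0xA9 = 10101001 (10xxxxxx ✓), payload 101001.
Byte 3: 0x85 = 10000101 (10xxxxxx ✓), payload 000101.
Concatenate: 1111101001000101 = 0xFA45 (16 bits → U+FA45).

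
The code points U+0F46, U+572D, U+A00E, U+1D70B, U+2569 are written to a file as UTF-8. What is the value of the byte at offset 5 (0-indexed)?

U+0F46 → 3-byte form E0 BD 86 at offsets 0–2.
U+572D → 3-byte form E5 9C AD at offsets 3–5.
Offset 5 falls in char 2's range; it's byte 3 of E5 9C AD = 0xAD.

0xAD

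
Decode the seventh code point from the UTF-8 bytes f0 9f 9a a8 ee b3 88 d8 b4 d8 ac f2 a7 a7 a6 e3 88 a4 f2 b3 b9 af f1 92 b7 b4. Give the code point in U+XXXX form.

Offset 0: leading byte 0xF0 = 11110000 → 4-byte char #1 = F0 9F 9A A8.
Offset 4: leading byte 0xEE = 11101110 → 3-byte char #2 = EE B3 88.
Offset 7: leading byte 0xD8 = 11011000 → 2-byte char #3 = D8 B4.
Offset 9: leading byte 0xD8 = 11011000 → 2-byte char #4 = D8 AC.
Offset 11: leading byte 0xF2 = 11110010 → 4-byte char #5 = F2 A7 A7 A6.
Offset 15: leading byte 0xE3 = 11100011 → 3-byte char #6 = E3 88 A4.
Offset 18: leading byte 0xF2 = 11110010 → 4-byte char #7 = F2 B3 B9 AF.
Leading byte 0xF2 = 11110010 matches 11110xxx → 4-byte sequence.
Byte 1: 0xF2 = 11110010, payload 010 (3 bits).
Byte 2: 0xB3 = 10110011 (10xxxxxx ✓), payload 110011.
Byte 3: 0xB9 = 10111001 (10xxxxxx ✓), payload 111001.
Byte 4: 0xAF = 10101111 (10xxxxxx ✓), payload 101111.
Concatenate: 010110011111001101111 = 0xB3E6F (21 bits → U+B3E6F).

U+B3E6F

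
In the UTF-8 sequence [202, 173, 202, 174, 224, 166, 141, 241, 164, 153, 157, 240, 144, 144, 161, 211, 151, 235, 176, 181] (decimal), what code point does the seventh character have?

U+BC35

Offset 0: leading byte 0xCA = 11001010 → 2-byte char #1 = CA AD.
Offset 2: leading byte 0xCA = 11001010 → 2-byte char #2 = CA AE.
Offset 4: leading byte 0xE0 = 11100000 → 3-byte char #3 = E0 A6 8D.
Offset 7: leading byte 0xF1 = 11110001 → 4-byte char #4 = F1 A4 99 9D.
Offset 11: leading byte 0xF0 = 11110000 → 4-byte char #5 = F0 90 90 A1.
Offset 15: leading byte 0xD3 = 11010011 → 2-byte char #6 = D3 97.
Offset 17: leading byte 0xEB = 11101011 → 3-byte char #7 = EB B0 B5.
Leading byte 0xEB = 11101011 matches 1110xxxx → 3-byte sequence.
Byte 1: 0xEB = 11101011, payload 1011 (4 bits).
Byte 2: 0xB0 = 10110000 (10xxxxxx ✓), payload 110000.
Byte 3: 0xB5 = 10110101 (10xxxxxx ✓), payload 110101.
Concatenate: 1011110000110101 = 0xBC35 (16 bits → U+BC35).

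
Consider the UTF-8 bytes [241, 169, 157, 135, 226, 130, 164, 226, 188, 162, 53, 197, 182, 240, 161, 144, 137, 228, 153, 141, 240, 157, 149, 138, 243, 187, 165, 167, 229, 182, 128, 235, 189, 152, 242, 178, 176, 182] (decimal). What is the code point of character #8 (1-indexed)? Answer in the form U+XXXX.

U+1D54A

Offset 0: leading byte 0xF1 = 11110001 → 4-byte char #1 = F1 A9 9D 87.
Offset 4: leading byte 0xE2 = 11100010 → 3-byte char #2 = E2 82 A4.
Offset 7: leading byte 0xE2 = 11100010 → 3-byte char #3 = E2 BC A2.
Offset 10: leading byte 0x35 = 00110101 → 1-byte char #4 = 35.
Offset 11: leading byte 0xC5 = 11000101 → 2-byte char #5 = C5 B6.
Offset 13: leading byte 0xF0 = 11110000 → 4-byte char #6 = F0 A1 90 89.
Offset 17: leading byte 0xE4 = 11100100 → 3-byte char #7 = E4 99 8D.
Offset 20: leading byte 0xF0 = 11110000 → 4-byte char #8 = F0 9D 95 8A.
Leading byte 0xF0 = 11110000 matches 11110xxx → 4-byte sequence.
Byte 1: 0xF0 = 11110000, payload 000 (3 bits).
Byte 2: 0x9D = 10011101 (10xxxxxx ✓), payload 011101.
Byte 3: 0x95 = 10010101 (10xxxxxx ✓), payload 010101.
Byte 4: 0x8A = 10001010 (10xxxxxx ✓), payload 001010.
Concatenate: 000011101010101001010 = 0x1D54A (21 bits → U+1D54A).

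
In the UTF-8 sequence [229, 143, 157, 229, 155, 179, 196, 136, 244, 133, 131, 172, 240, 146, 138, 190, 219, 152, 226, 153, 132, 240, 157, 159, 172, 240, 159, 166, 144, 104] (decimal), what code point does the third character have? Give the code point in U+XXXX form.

U+0108

Offset 0: leading byte 0xE5 = 11100101 → 3-byte char #1 = E5 8F 9D.
Offset 3: leading byte 0xE5 = 11100101 → 3-byte char #2 = E5 9B B3.
Offset 6: leading byte 0xC4 = 11000100 → 2-byte char #3 = C4 88.
Leading byte 0xC4 = 11000100 matches 110xxxxx → 2-byte sequence.
Byte 1: 0xC4 = 11000100, payload 00100 (5 bits).
Byte 2: 0x88 = 10001000 (10xxxxxx ✓), payload 001000.
Concatenate: 00100001000 = 0x108 (11 bits → U+0108).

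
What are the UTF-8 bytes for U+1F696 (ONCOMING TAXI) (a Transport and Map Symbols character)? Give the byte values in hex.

U+1F696 = 0x1F696 = 128662 decimal. In range U+10000–U+10FFFF → 4-byte form: 11110xxx 10xxxxxx 10xxxxxx 10xxxxxx.
Binary (21 bits): 000011111011010010110.
Split 3+6+6+6: 000 | 011111 | 011010 | 010110.
Byte 1: 11110000 = 0xF0.
Byte 2: 10011111 = 0x9F.
Byte 3: 10011010 = 0x9A.
Byte 4: 10010110 = 0x96.

F0 9F 9A 96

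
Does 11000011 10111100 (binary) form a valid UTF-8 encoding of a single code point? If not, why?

valid

Leading byte 0xC3 = 11000011 → 2-byte form.
Continuation bytes 0xBC=10111100 all match 10xxxxxx.
Decoded value 0xFC is ≥ 0x80 (shortest form) and not a surrogate.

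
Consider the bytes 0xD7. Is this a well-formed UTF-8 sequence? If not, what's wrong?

Leading byte 0xD7 = 11010111 → 2-byte form, but only 1 byte is present.

invalid (sequence truncated)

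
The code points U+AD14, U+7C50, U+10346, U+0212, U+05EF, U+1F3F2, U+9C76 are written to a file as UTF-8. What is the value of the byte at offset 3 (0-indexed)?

0xE7

U+AD14 → 3-byte form EA B4 94 at offsets 0–2.
U+7C50 → 3-byte form E7 B1 90 at offsets 3–5.
Offset 3 falls in char 2's range; it's byte 1 of E7 B1 90 = 0xE7.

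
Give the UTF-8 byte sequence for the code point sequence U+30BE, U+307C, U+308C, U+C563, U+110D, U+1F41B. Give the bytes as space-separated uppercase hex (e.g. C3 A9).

E3 82 BE E3 81 BC E3 82 8C EC 95 A3 E1 84 8D F0 9F 90 9B

U+30BE: 3-byte form → E3 82 BE.
U+307C: 3-byte form → E3 81 BC.
U+308C: 3-byte form → E3 82 8C.
U+C563: 3-byte form → EC 95 A3.
U+110D: 3-byte form → E1 84 8D.
U+1F41B: 4-byte form → F0 9F 90 9B.
Concatenated (19 bytes): E3 82 BE E3 81 BC E3 82 8C EC 95 A3 E1 84 8D F0 9F 90 9B.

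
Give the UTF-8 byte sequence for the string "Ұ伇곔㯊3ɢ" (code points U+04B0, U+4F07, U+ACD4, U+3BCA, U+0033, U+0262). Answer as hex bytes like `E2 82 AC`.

D2 B0 E4 BC 87 EA B3 94 E3 AF 8A 33 C9 A2

U+04B0: 2-byte form → D2 B0.
U+4F07: 3-byte form → E4 BC 87.
U+ACD4: 3-byte form → EA B3 94.
U+3BCA: 3-byte form → E3 AF 8A.
U+0033: 1-byte form → 33.
U+0262: 2-byte form → C9 A2.
Concatenated (14 bytes): D2 B0 E4 BC 87 EA B3 94 E3 AF 8A 33 C9 A2.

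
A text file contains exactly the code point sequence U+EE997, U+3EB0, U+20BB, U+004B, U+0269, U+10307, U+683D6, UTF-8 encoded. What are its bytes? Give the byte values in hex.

F3 AE A6 97 E3 BA B0 E2 82 BB 4B C9 A9 F0 90 8C 87 F1 A8 8F 96

U+EE997: 4-byte form → F3 AE A6 97.
U+3EB0: 3-byte form → E3 BA B0.
U+20BB: 3-byte form → E2 82 BB.
U+004B: 1-byte form → 4B.
U+0269: 2-byte form → C9 A9.
U+10307: 4-byte form → F0 90 8C 87.
U+683D6: 4-byte form → F1 A8 8F 96.
Concatenated (21 bytes): F3 AE A6 97 E3 BA B0 E2 82 BB 4B C9 A9 F0 90 8C 87 F1 A8 8F 96.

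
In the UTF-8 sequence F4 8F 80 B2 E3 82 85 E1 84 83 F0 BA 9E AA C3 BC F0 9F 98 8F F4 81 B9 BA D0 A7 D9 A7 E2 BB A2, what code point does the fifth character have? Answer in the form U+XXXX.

U+00FC

Offset 0: leading byte 0xF4 = 11110100 → 4-byte char #1 = F4 8F 80 B2.
Offset 4: leading byte 0xE3 = 11100011 → 3-byte char #2 = E3 82 85.
Offset 7: leading byte 0xE1 = 11100001 → 3-byte char #3 = E1 84 83.
Offset 10: leading byte 0xF0 = 11110000 → 4-byte char #4 = F0 BA 9E AA.
Offset 14: leading byte 0xC3 = 11000011 → 2-byte char #5 = C3 BC.
Leading byte 0xC3 = 11000011 matches 110xxxxx → 2-byte sequence.
Byte 1: 0xC3 = 11000011, payload 00011 (5 bits).
Byte 2: 0xBC = 10111100 (10xxxxxx ✓), payload 111100.
Concatenate: 00011111100 = 0xFC (11 bits → U+00FC).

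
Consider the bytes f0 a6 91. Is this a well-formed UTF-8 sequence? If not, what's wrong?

invalid (sequence truncated)

Leading byte 0xF0 = 11110000 → 4-byte form, but only 3 bytes are present.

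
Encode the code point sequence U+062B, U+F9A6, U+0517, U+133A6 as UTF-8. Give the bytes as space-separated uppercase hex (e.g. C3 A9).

D8 AB EF A6 A6 D4 97 F0 93 8E A6

U+062B: 2-byte form → D8 AB.
U+F9A6: 3-byte form → EF A6 A6.
U+0517: 2-byte form → D4 97.
U+133A6: 4-byte form → F0 93 8E A6.
Concatenated (11 bytes): D8 AB EF A6 A6 D4 97 F0 93 8E A6.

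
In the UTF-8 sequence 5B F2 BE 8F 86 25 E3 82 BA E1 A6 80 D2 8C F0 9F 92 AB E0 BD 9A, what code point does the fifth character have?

Offset 0: leading byte 0x5B = 01011011 → 1-byte char #1 = 5B.
Offset 1: leading byte 0xF2 = 11110010 → 4-byte char #2 = F2 BE 8F 86.
Offset 5: leading byte 0x25 = 00100101 → 1-byte char #3 = 25.
Offset 6: leading byte 0xE3 = 11100011 → 3-byte char #4 = E3 82 BA.
Offset 9: leading byte 0xE1 = 11100001 → 3-byte char #5 = E1 A6 80.
Leading byte 0xE1 = 11100001 matches 1110xxxx → 3-byte sequence.
Byte 1: 0xE1 = 11100001, payload 0001 (4 bits).
Byte 2: 0xA6 = 10100110 (10xxxxxx ✓), payload 100110.
Byte 3: 0x80 = 10000000 (10xxxxxx ✓), payload 000000.
Concatenate: 0001100110000000 = 0x1980 (16 bits → U+1980).

U+1980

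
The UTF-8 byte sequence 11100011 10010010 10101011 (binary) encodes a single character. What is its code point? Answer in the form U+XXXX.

U+34AB

Leading byte 0xE3 = 11100011 matches 1110xxxx → 3-byte sequence.
Byte 1: 0xE3 = 11100011, payload 0011 (4 bits).
Byte 2: 0x92 = 10010010 (10xxxxxx ✓), payload 010010.
Byte 3: 0xAB = 10101011 (10xxxxxx ✓), payload 101011.
Concatenate: 0011010010101011 = 0x34AB (16 bits → U+34AB).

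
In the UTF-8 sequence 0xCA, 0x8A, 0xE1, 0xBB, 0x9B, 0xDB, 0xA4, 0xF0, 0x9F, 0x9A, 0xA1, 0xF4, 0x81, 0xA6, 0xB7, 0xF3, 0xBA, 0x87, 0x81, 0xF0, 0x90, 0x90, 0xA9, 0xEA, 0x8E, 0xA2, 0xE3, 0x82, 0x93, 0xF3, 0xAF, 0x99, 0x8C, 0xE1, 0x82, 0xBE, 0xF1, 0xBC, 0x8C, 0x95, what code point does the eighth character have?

U+A3A2

Offset 0: leading byte 0xCA = 11001010 → 2-byte char #1 = CA 8A.
Offset 2: leading byte 0xE1 = 11100001 → 3-byte char #2 = E1 BB 9B.
Offset 5: leading byte 0xDB = 11011011 → 2-byte char #3 = DB A4.
Offset 7: leading byte 0xF0 = 11110000 → 4-byte char #4 = F0 9F 9A A1.
Offset 11: leading byte 0xF4 = 11110100 → 4-byte char #5 = F4 81 A6 B7.
Offset 15: leading byte 0xF3 = 11110011 → 4-byte char #6 = F3 BA 87 81.
Offset 19: leading byte 0xF0 = 11110000 → 4-byte char #7 = F0 90 90 A9.
Offset 23: leading byte 0xEA = 11101010 → 3-byte char #8 = EA 8E A2.
Leading byte 0xEA = 11101010 matches 1110xxxx → 3-byte sequence.
Byte 1: 0xEA = 11101010, payload 1010 (4 bits).
Byte 2: 0x8E = 10001110 (10xxxxxx ✓), payload 001110.
Byte 3: 0xA2 = 10100010 (10xxxxxx ✓), payload 100010.
Concatenate: 1010001110100010 = 0xA3A2 (16 bits → U+A3A2).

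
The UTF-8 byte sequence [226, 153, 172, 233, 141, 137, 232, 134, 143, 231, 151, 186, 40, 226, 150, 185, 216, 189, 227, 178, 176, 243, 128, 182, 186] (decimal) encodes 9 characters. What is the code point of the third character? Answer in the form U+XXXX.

Offset 0: leading byte 0xE2 = 11100010 → 3-byte char #1 = E2 99 AC.
Offset 3: leading byte 0xE9 = 11101001 → 3-byte char #2 = E9 8D 89.
Offset 6: leading byte 0xE8 = 11101000 → 3-byte char #3 = E8 86 8F.
Leading byte 0xE8 = 11101000 matches 1110xxxx → 3-byte sequence.
Byte 1: 0xE8 = 11101000, payload 1000 (4 bits).
Byte 2: 0x86 = 10000110 (10xxxxxx ✓), payload 000110.
Byte 3: 0x8F = 10001111 (10xxxxxx ✓), payload 001111.
Concatenate: 1000000110001111 = 0x818F (16 bits → U+818F).

U+818F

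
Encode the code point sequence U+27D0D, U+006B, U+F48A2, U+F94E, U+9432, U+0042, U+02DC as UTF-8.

F0 A7 B4 8D 6B F3 B4 A2 A2 EF A5 8E E9 90 B2 42 CB 9C

U+27D0D: 4-byte form → F0 A7 B4 8D.
U+006B: 1-byte form → 6B.
U+F48A2: 4-byte form → F3 B4 A2 A2.
U+F94E: 3-byte form → EF A5 8E.
U+9432: 3-byte form → E9 90 B2.
U+0042: 1-byte form → 42.
U+02DC: 2-byte form → CB 9C.
Concatenated (18 bytes): F0 A7 B4 8D 6B F3 B4 A2 A2 EF A5 8E E9 90 B2 42 CB 9C.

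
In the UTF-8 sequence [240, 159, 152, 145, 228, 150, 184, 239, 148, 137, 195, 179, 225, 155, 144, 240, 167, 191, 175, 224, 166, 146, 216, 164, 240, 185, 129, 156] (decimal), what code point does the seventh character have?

Offset 0: leading byte 0xF0 = 11110000 → 4-byte char #1 = F0 9F 98 91.
Offset 4: leading byte 0xE4 = 11100100 → 3-byte char #2 = E4 96 B8.
Offset 7: leading byte 0xEF = 11101111 → 3-byte char #3 = EF 94 89.
Offset 10: leading byte 0xC3 = 11000011 → 2-byte char #4 = C3 B3.
Offset 12: leading byte 0xE1 = 11100001 → 3-byte char #5 = E1 9B 90.
Offset 15: leading byte 0xF0 = 11110000 → 4-byte char #6 = F0 A7 BF AF.
Offset 19: leading byte 0xE0 = 11100000 → 3-byte char #7 = E0 A6 92.
Leading byte 0xE0 = 11100000 matches 1110xxxx → 3-byte sequence.
Byte 1: 0xE0 = 11100000, payload 0000 (4 bits).
Byte 2: 0xA6 = 10100110 (10xxxxxx ✓), payload 100110.
Byte 3: 0x92 = 10010010 (10xxxxxx ✓), payload 010010.
Concatenate: 0000100110010010 = 0x992 (16 bits → U+0992).

U+0992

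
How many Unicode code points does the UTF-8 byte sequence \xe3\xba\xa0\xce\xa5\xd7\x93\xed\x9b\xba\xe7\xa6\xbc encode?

5

Byte at offset 0: 0xE3 = 11100011 → 3-byte char (#1). Advance 3.
Byte at offset 3: 0xCE = 11001110 → 2-byte char (#2). Advance 2.
Byte at offset 5: 0xD7 = 11010111 → 2-byte char (#3). Advance 2.
Byte at offset 7: 0xED = 11101101 → 3-byte char (#4). Advance 3.
Byte at offset 10: 0xE7 = 11100111 → 3-byte char (#5). Advance 3.
Reached end at offset 13 after 5 code points.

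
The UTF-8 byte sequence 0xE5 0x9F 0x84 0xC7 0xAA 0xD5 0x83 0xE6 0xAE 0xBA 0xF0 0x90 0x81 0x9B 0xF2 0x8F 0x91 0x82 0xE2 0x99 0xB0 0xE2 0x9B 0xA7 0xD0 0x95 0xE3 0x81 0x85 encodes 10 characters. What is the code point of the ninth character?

Offset 0: leading byte 0xE5 = 11100101 → 3-byte char #1 = E5 9F 84.
Offset 3: leading byte 0xC7 = 11000111 → 2-byte char #2 = C7 AA.
Offset 5: leading byte 0xD5 = 11010101 → 2-byte char #3 = D5 83.
Offset 7: leading byte 0xE6 = 11100110 → 3-byte char #4 = E6 AE BA.
Offset 10: leading byte 0xF0 = 11110000 → 4-byte char #5 = F0 90 81 9B.
Offset 14: leading byte 0xF2 = 11110010 → 4-byte char #6 = F2 8F 91 82.
Offset 18: leading byte 0xE2 = 11100010 → 3-byte char #7 = E2 99 B0.
Offset 21: leading byte 0xE2 = 11100010 → 3-byte char #8 = E2 9B A7.
Offset 24: leading byte 0xD0 = 11010000 → 2-byte char #9 = D0 95.
Leading byte 0xD0 = 11010000 matches 110xxxxx → 2-byte sequence.
Byte 1: 0xD0 = 11010000, payload 10000 (5 bits).
Byte 2: 0x95 = 10010101 (10xxxxxx ✓), payload 010101.
Concatenate: 10000010101 = 0x415 (11 bits → U+0415).

U+0415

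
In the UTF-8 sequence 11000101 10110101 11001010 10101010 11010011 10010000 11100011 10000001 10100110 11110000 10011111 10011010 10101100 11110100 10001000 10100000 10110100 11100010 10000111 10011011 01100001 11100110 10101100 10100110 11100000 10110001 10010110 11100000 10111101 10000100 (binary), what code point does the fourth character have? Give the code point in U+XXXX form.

U+3066

Offset 0: leading byte 0xC5 = 11000101 → 2-byte char #1 = C5 B5.
Offset 2: leading byte 0xCA = 11001010 → 2-byte char #2 = CA AA.
Offset 4: leading byte 0xD3 = 11010011 → 2-byte char #3 = D3 90.
Offset 6: leading byte 0xE3 = 11100011 → 3-byte char #4 = E3 81 A6.
Leading byte 0xE3 = 11100011 matches 1110xxxx → 3-byte sequence.
Byte 1: 0xE3 = 11100011, payload 0011 (4 bits).
Byte 2: 0x81 = 10000001 (10xxxxxx ✓), payload 000001.
Byte 3: 0xA6 = 10100110 (10xxxxxx ✓), payload 100110.
Concatenate: 0011000001100110 = 0x3066 (16 bits → U+3066).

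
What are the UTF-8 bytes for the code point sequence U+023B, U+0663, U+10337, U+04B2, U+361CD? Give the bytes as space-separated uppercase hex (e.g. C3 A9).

U+023B: 2-byte form → C8 BB.
U+0663: 2-byte form → D9 A3.
U+10337: 4-byte form → F0 90 8C B7.
U+04B2: 2-byte form → D2 B2.
U+361CD: 4-byte form → F0 B6 87 8D.
Concatenated (14 bytes): C8 BB D9 A3 F0 90 8C B7 D2 B2 F0 B6 87 8D.

C8 BB D9 A3 F0 90 8C B7 D2 B2 F0 B6 87 8D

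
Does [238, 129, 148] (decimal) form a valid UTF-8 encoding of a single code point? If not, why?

Leading byte 0xEE = 11101110 → 3-byte form.
Continuation bytes 0x81=10000001, 0x94=10010100 all match 10xxxxxx.
Decoded value 0xE054 is ≥ 0x800 (shortest form) and not a surrogate.

valid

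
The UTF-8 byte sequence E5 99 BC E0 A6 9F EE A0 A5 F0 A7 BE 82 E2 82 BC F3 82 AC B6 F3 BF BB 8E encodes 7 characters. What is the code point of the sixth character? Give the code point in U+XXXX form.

Offset 0: leading byte 0xE5 = 11100101 → 3-byte char #1 = E5 99 BC.
Offset 3: leading byte 0xE0 = 11100000 → 3-byte char #2 = E0 A6 9F.
Offset 6: leading byte 0xEE = 11101110 → 3-byte char #3 = EE A0 A5.
Offset 9: leading byte 0xF0 = 11110000 → 4-byte char #4 = F0 A7 BE 82.
Offset 13: leading byte 0xE2 = 11100010 → 3-byte char #5 = E2 82 BC.
Offset 16: leading byte 0xF3 = 11110011 → 4-byte char #6 = F3 82 AC B6.
Leading byte 0xF3 = 11110011 matches 11110xxx → 4-byte sequence.
Byte 1: 0xF3 = 11110011, payload 011 (3 bits).
Byte 2: 0x82 = 10000010 (10xxxxxx ✓), payload 000010.
Byte 3: 0xAC = 10101100 (10xxxxxx ✓), payload 101100.
Byte 4: 0xB6 = 10110110 (10xxxxxx ✓), payload 110110.
Concatenate: 011000010101100110110 = 0xC2B36 (21 bits → U+C2B36).

U+C2B36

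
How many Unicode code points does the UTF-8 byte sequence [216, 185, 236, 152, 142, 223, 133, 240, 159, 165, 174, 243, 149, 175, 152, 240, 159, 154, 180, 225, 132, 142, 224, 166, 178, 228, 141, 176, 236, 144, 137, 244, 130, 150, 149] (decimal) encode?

11

Byte at offset 0: 0xD8 = 11011000 → 2-byte char (#1). Advance 2.
Byte at offset 2: 0xEC = 11101100 → 3-byte char (#2). Advance 3.
Byte at offset 5: 0xDF = 11011111 → 2-byte char (#3). Advance 2.
Byte at offset 7: 0xF0 = 11110000 → 4-byte char (#4). Advance 4.
Byte at offset 11: 0xF3 = 11110011 → 4-byte char (#5). Advance 4.
Byte at offset 15: 0xF0 = 11110000 → 4-byte char (#6). Advance 4.
Byte at offset 19: 0xE1 = 11100001 → 3-byte char (#7). Advance 3.
Byte at offset 22: 0xE0 = 11100000 → 3-byte char (#8). Advance 3.
Byte at offset 25: 0xE4 = 11100100 → 3-byte char (#9). Advance 3.
Byte at offset 28: 0xEC = 11101100 → 3-byte char (#10). Advance 3.
Byte at offset 31: 0xF4 = 11110100 → 4-byte char (#11). Advance 4.
Reached end at offset 35 after 11 code points.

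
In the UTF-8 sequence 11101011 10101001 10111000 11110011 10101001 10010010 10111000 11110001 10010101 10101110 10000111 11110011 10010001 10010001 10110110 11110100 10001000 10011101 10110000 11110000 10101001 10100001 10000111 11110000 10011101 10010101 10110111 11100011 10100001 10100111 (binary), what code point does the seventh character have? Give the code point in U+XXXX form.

U+1D577

Offset 0: leading byte 0xEB = 11101011 → 3-byte char #1 = EB A9 B8.
Offset 3: leading byte 0xF3 = 11110011 → 4-byte char #2 = F3 A9 92 B8.
Offset 7: leading byte 0xF1 = 11110001 → 4-byte char #3 = F1 95 AE 87.
Offset 11: leading byte 0xF3 = 11110011 → 4-byte char #4 = F3 91 91 B6.
Offset 15: leading byte 0xF4 = 11110100 → 4-byte char #5 = F4 88 9D B0.
Offset 19: leading byte 0xF0 = 11110000 → 4-byte char #6 = F0 A9 A1 87.
Offset 23: leading byte 0xF0 = 11110000 → 4-byte char #7 = F0 9D 95 B7.
Leading byte 0xF0 = 11110000 matches 11110xxx → 4-byte sequence.
Byte 1: 0xF0 = 11110000, payload 000 (3 bits).
Byte 2: 0x9D = 10011101 (10xxxxxx ✓), payload 011101.
Byte 3: 0x95 = 10010101 (10xxxxxx ✓), payload 010101.
Byte 4: 0xB7 = 10110111 (10xxxxxx ✓), payload 110111.
Concatenate: 000011101010101110111 = 0x1D577 (21 bits → U+1D577).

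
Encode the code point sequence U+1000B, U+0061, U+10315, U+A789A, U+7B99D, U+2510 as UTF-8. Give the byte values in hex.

F0 90 80 8B 61 F0 90 8C 95 F2 A7 A2 9A F1 BB A6 9D E2 94 90

U+1000B: 4-byte form → F0 90 80 8B.
U+0061: 1-byte form → 61.
U+10315: 4-byte form → F0 90 8C 95.
U+A789A: 4-byte form → F2 A7 A2 9A.
U+7B99D: 4-byte form → F1 BB A6 9D.
U+2510: 3-byte form → E2 94 90.
Concatenated (20 bytes): F0 90 80 8B 61 F0 90 8C 95 F2 A7 A2 9A F1 BB A6 9D E2 94 90.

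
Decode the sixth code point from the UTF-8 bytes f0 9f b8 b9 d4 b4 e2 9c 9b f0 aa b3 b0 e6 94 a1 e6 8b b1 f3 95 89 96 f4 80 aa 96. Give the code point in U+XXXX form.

U+62F1

Offset 0: leading byte 0xF0 = 11110000 → 4-byte char #1 = F0 9F B8 B9.
Offset 4: leading byte 0xD4 = 11010100 → 2-byte char #2 = D4 B4.
Offset 6: leading byte 0xE2 = 11100010 → 3-byte char #3 = E2 9C 9B.
Offset 9: leading byte 0xF0 = 11110000 → 4-byte char #4 = F0 AA B3 B0.
Offset 13: leading byte 0xE6 = 11100110 → 3-byte char #5 = E6 94 A1.
Offset 16: leading byte 0xE6 = 11100110 → 3-byte char #6 = E6 8B B1.
Leading byte 0xE6 = 11100110 matches 1110xxxx → 3-byte sequence.
Byte 1: 0xE6 = 11100110, payload 0110 (4 bits).
Byte 2: 0x8B = 10001011 (10xxxxxx ✓), payload 001011.
Byte 3: 0xB1 = 10110001 (10xxxxxx ✓), payload 110001.
Concatenate: 0110001011110001 = 0x62F1 (16 bits → U+62F1).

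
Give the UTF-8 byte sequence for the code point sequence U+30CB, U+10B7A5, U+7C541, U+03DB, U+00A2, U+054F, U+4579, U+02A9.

U+30CB: 3-byte form → E3 83 8B.
U+10B7A5: 4-byte form → F4 8B 9E A5.
U+7C541: 4-byte form → F1 BC 95 81.
U+03DB: 2-byte form → CF 9B.
U+00A2: 2-byte form → C2 A2.
U+054F: 2-byte form → D5 8F.
U+4579: 3-byte form → E4 95 B9.
U+02A9: 2-byte form → CA A9.
Concatenated (22 bytes): E3 83 8B F4 8B 9E A5 F1 BC 95 81 CF 9B C2 A2 D5 8F E4 95 B9 CA A9.

E3 83 8B F4 8B 9E A5 F1 BC 95 81 CF 9B C2 A2 D5 8F E4 95 B9 CA A9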